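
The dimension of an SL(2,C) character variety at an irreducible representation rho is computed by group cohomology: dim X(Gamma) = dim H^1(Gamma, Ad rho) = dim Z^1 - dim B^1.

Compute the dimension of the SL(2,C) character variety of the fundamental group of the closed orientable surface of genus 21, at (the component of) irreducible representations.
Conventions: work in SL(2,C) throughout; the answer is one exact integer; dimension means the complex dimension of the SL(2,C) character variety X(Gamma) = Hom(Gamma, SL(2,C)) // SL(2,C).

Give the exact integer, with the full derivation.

120

The genus-21 surface group: 2g = 42 generators, one relator prod [a_i, b_i].
Before the relator condition, cocycle space has dim 3*42 = 126.
H^2 = coker(d_2) is dual to H^0 = 0 at irreducible rho (Poincare duality), so d_2 is onto: dim Z^1 = 123.
Coboundaries contribute dim B^1 = 3 (injective at irreducible rho).
dim X = dim H^1 = 123 - 3 = 120.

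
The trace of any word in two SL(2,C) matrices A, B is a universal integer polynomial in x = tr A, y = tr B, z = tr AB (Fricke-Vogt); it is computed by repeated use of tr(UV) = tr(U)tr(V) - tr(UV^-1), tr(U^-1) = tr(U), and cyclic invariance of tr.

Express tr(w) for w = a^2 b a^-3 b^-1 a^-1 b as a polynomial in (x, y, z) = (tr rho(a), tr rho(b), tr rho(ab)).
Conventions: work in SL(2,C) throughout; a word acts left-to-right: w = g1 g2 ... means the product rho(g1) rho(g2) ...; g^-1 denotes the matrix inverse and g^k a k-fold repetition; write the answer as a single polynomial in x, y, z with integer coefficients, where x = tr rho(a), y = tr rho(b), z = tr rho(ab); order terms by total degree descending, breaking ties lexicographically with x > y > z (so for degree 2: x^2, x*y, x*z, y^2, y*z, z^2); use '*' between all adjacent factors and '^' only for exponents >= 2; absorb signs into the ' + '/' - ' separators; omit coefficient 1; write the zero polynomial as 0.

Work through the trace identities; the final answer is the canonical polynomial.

x^4*y*z^2 - x^5*z - 2*x^3*y^2*z - x^3*z^3 + x^4*y + x^2*y^3 + 5*x^3*z + 2*x*y^2*z + x*z^3 - 4*x^2*y - y^3 - y*z^2 - 5*x*z + 3*y

use: trace(b^2 a) = trace(b) trace(a b) - trace(a) = y*z - x
trace(b^2) = trace(b) trace(b) - trace(1) = y^2 - 2
trace(b a^2 b) = trace(a) trace(b^2 a) - trace(b^2) = x*y*z - x^2 - y^2 + 2
use: trace(b a b a) = trace(a b) trace(a b) - trace(1)   [split at repeated a] = z^2 - 2
trace(b a^2 b a) = trace(a) trace(b a b a) - trace(b a b) = x*z^2 - y*z - x
use: trace(b a^2 b a^-1) = trace(b a^2 b) trace(a) - trace(b a^2 b a) = x^2*y*z - x^3 - x*y^2 - x*z^2 + y*z + 3*x
apply: trace(a b a) = trace(a) trace(b a) - trace(b) = x*z - y
use: trace(b^2 a b a) = trace(b) trace(a b a b) - trace(a b a) = y*z^2 - x*z - y
trace(b^2 a b) = trace(b) trace(a b^2) - trace(a b) = y^2*z - x*y - z
trace(b a b a^2 b) = trace(a) trace(b^2 a b a) - trace(b^2 a b) = x*y*z^2 - x^2*z - y^2*z + z
use: trace(b a b a b a) = trace(b a b a) trace(b a) - trace(a b)   [split at repeated b] = z^3 - 3*z
use: trace(b a b a^2 b a) = trace(a) trace(b a b a b a) - trace(b a b a b) = x*z^3 - y*z^2 - 2*x*z + y
trace(a^-1 b a b a^2 b) = trace(b a b a^2 b) trace(a) - trace(b a b a^2 b a) = x^2*y*z^2 - x^3*z - x*y^2*z - x*z^3 + y*z^2 + 3*x*z - y
trace(a b a^2 b a^-2 b) = trace(a^-1 b a b a^2 b) trace(a) - trace(a^-1 b a b a^2 b a) = x^3*y*z^2 - x^4*z - x^2*y^2*z - x^2*z^3 + 4*x^2*z + y^2*z - x*y - z
trace(b a^2 b a^-2 b^-1 a) = trace(a b a^2 b a^-2) trace(b) - trace(a b a^2 b a^-2 b) = -x^3*y*z^2 + x^4*z + 2*x^2*y^2*z + x^2*z^3 - x^3*y - x*y^3 - x*y*z^2 - 4*x^2*z + 4*x*y + z
trace(a^-2 b^-1 a^-1 b a^2 b) = trace(b a^2 b a^-2 b^-1) trace(a) - trace(b a^2 b a^-2 b^-1 a) = x^3*y*z^2 - x^4*z - 2*x^2*y^2*z - x^2*z^3 + x^3*y + x*y^3 + x*y*z^2 + 4*x^2*z - 3*x*y - z
use: trace(a^2 b a) = trace(a) trace(b a^2) - trace(b a) = x^2*z - x*y - z
trace(b a^2 b a b) = trace(b) trace(a^2 b a b) - trace(a^2 b a) = x*y*z^2 - x^2*z - y^2*z + z
trace(a^-1 b a^2 b a b) = trace(b a^2 b a b) trace(a) - trace(b a^2 b a b a) = x^2*y*z^2 - x^3*z - x*y^2*z - x*z^3 + y*z^2 + 3*x*z - y
trace(b^-1 a^-1 b a^2 b a) = trace(a^-1 b a^2 b a) trace(b) - trace(a^-1 b a^2 b a b) = -x^2*y*z^2 + x^3*z + 2*x*y^2*z + x*z^3 - x^2*y - y^3 - y*z^2 - 3*x*z + 3*y
trace(a^-1 b^-1 a^-1 b a^2 b) = trace(b^-1 a^-1 b a^2 b) trace(a) - trace(b^-1 a^-1 b a^2 b a) = x^2*y*z^2 - x^3*z - 2*x*y^2*z - x*z^3 + x^2*y + y^3 + y*z^2 + 4*x*z - 3*y
use: trace(a^2 b a^-3 b^-1 a^-1 b) = trace(a^-2 b^-1 a^-1 b a^2 b) trace(a) - trace(a^-2 b^-1 a^-1 b a^2 b a) = x^4*y*z^2 - x^5*z - 2*x^3*y^2*z - x^3*z^3 + x^4*y + x^2*y^3 + 5*x^3*z + 2*x*y^2*z + x*z^3 - 4*x^2*y - y^3 - y*z^2 - 5*x*z + 3*y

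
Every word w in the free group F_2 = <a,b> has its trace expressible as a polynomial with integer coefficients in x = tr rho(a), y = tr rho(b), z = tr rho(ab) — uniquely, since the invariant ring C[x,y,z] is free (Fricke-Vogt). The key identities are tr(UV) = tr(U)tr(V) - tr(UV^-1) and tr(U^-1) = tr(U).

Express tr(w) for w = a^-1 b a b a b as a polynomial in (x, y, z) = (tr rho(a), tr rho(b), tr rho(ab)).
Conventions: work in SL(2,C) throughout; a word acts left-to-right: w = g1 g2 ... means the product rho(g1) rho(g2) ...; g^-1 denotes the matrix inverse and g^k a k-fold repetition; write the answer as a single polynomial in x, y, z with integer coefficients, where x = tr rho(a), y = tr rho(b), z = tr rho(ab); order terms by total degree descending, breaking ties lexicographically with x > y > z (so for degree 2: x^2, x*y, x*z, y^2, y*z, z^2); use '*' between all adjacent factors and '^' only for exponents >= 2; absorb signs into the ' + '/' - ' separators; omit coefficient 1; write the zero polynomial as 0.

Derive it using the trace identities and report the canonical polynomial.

and trace(a b a b) = trace(b a)*trace(b a) - trace(1) = z^2 - 2
next, trace(a b a) = trace(a)*trace(b a) - trace(b) = x*z - y
trace(b a b a b) = trace(b)*trace(a b a b) - trace(a b a) = y*z^2 - x*z - y
next, trace(b a b a b a) = trace(a b a b)*trace(a b) - trace(b a) = z^3 - 3*z
next, trace(a^-1 b a b a b) = trace(b a b a b)*trace(a) - trace(b a b a b a) = x*y*z^2 - x^2*z - z^3 - x*y + 3*z

x*y*z^2 - x^2*z - z^3 - x*y + 3*z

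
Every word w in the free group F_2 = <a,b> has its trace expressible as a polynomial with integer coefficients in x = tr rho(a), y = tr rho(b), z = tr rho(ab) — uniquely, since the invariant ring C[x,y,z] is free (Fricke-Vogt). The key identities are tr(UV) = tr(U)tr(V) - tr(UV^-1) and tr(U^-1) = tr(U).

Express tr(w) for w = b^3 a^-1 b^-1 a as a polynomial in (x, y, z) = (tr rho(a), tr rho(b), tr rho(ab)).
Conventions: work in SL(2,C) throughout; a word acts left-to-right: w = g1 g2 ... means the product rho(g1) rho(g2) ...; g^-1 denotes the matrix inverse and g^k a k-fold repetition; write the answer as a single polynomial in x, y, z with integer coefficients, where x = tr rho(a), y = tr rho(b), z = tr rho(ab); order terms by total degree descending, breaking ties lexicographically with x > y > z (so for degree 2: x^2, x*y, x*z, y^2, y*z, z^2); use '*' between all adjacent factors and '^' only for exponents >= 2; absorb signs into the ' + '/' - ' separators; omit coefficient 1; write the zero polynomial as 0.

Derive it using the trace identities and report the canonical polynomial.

tr(b^2) = tr(b) tr(b) - tr(1)  (reduce the b square) = y^2 - 2
tr(b^3) = tr(b) tr(b^2) - tr(b)  (reduce the b square) = y^3 - 3*y
tr(a b^2) = tr(b) tr(a b) - tr(a)  (reduce the b square) = y*z - x
so tr(b^2 a b) = tr(b) tr(a b^2) - tr(a b)  (reduce the b square) = y^2*z - x*y - z
tr(b a b^3) = tr(b) tr(b^2 a b) - tr(b^2 a)  (reduce the b square) = y^3*z - x*y^2 - 2*y*z + x
so tr(a b a b) = tr(b a) tr(b a) - tr(1)  (split on b) = z^2 - 2
so tr(a b a) = tr(a) tr(b a) - tr(b)  (reduce the a square) = x*z - y
tr(b a b a b) = tr(b) tr(a b a b) - tr(a b a)  (reduce the b square) = y*z^2 - x*z - y
so tr(b a b^3 a) = tr(b) tr(b a b a b) - tr(b a b a)  (reduce the b square) = y^2*z^2 - x*y*z - y^2 - z^2 + 2
reduce: tr(a b^3 a^-1 b) = tr(b a b^3) tr(a) - tr(b a b^3 a)  (eliminate a^-1) = x*y^3*z - x^2*y^2 - y^2*z^2 - x*y*z + x^2 + y^2 + z^2 - 2
tr(b^3 a^-1 b^-1 a) = tr(a b^3 a^-1) tr(b) - tr(a b^3 a^-1 b)  (eliminate b^-1) = -x*y^3*z + x^2*y^2 + y^4 + y^2*z^2 + x*y*z - x^2 - 4*y^2 - z^2 + 2

-x*y^3*z + x^2*y^2 + y^4 + y^2*z^2 + x*y*z - x^2 - 4*y^2 - z^2 + 2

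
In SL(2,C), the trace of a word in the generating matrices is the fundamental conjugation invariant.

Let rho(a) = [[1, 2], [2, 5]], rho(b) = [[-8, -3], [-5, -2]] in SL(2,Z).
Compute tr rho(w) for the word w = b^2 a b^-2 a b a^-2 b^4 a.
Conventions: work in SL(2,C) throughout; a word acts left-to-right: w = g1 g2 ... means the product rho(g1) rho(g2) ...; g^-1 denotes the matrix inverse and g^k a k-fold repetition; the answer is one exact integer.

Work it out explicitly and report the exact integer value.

-350758947634

rho(b) = [[-8, -3], [-5, -2]]
... * rho(b) = [[-8, -3], [-5, -2]]  ->  [[79, 30], [50, 19]]
... * rho(a) = [[1, 2], [2, 5]]  ->  [[139, 308], [88, 195]]
... * rho(b^-1) = [[-2, 3], [5, -8]]  ->  [[1262, -2047], [799, -1296]]
... * rho(b^-1) = [[-2, 3], [5, -8]]  ->  [[-12759, 20162], [-8078, 12765]]
... * rho(a) = [[1, 2], [2, 5]]  ->  [[27565, 75292], [17452, 47669]]
... * rho(b) = [[-8, -3], [-5, -2]]  ->  [[-596980, -233279], [-377961, -147694]]
... * rho(a^-1) = [[5, -2], [-2, 1]]  ->  [[-2518342, 960681], [-1594417, 608228]]
... * rho(a^-1) = [[5, -2], [-2, 1]]  ->  [[-14513072, 5997365], [-9188541, 3797062]]
... * rho(b) = [[-8, -3], [-5, -2]]  ->  [[86117751, 31544486], [54523018, 19971499]]
... * rho(b) = [[-8, -3], [-5, -2]]  ->  [[-846664438, -321442225], [-536041639, -203512052]]
... * rho(b) = [[-8, -3], [-5, -2]]  ->  [[8380526629, 3182877764], [5305893372, 2015149021]]
... * rho(b) = [[-8, -3], [-5, -2]]  ->  [[-82958601852, -31507335415], [-52522892081, -19947978158]]
... * rho(a) = [[1, 2], [2, 5]]  ->  [[-145973272682, -323453880779], [-92418848397, -204785674952]]
tr = -145973272682 + -204785674952 = -350758947634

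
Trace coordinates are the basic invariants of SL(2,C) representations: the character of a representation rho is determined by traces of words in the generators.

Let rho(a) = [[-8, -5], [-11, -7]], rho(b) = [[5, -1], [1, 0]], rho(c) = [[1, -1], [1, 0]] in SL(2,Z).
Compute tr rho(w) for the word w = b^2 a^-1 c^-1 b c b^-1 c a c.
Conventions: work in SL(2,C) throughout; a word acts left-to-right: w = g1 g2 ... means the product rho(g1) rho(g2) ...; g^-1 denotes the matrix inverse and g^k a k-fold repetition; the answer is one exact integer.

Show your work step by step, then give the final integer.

-44777

rho(b) = [[5, -1], [1, 0]]
... * rho(b) = [[5, -1], [1, 0]]  ->  [[24, -5], [5, -1]]
... * rho(a^-1) = [[-7, 5], [11, -8]]  ->  [[-223, 160], [-46, 33]]
... * rho(c^-1) = [[0, 1], [-1, 1]]  ->  [[-160, -63], [-33, -13]]
... * rho(b) = [[5, -1], [1, 0]]  ->  [[-863, 160], [-178, 33]]
... * rho(c) = [[1, -1], [1, 0]]  ->  [[-703, 863], [-145, 178]]
... * rho(b^-1) = [[0, 1], [-1, 5]]  ->  [[-863, 3612], [-178, 745]]
... * rho(c) = [[1, -1], [1, 0]]  ->  [[2749, 863], [567, 178]]
... * rho(a) = [[-8, -5], [-11, -7]]  ->  [[-31485, -19786], [-6494, -4081]]
... * rho(c) = [[1, -1], [1, 0]]  ->  [[-51271, 31485], [-10575, 6494]]
tr = -51271 + 6494 = -44777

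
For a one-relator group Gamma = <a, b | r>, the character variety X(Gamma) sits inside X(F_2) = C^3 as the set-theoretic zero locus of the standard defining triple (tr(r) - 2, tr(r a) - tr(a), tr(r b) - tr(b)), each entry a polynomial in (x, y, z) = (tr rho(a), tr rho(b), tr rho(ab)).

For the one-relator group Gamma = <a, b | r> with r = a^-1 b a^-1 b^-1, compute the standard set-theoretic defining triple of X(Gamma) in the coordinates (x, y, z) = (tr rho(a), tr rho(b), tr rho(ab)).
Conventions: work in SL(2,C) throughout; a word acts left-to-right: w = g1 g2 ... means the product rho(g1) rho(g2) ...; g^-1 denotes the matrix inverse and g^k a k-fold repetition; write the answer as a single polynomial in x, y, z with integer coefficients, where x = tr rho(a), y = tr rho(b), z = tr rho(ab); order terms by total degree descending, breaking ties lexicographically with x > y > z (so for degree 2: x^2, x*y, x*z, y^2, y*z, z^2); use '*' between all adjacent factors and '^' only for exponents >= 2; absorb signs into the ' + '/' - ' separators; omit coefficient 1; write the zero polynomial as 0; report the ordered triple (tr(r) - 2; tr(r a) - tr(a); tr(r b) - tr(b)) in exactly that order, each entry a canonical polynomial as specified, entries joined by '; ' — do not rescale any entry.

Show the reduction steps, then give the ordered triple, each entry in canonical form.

tr(a^-1) = tr(a) = x
tr(b a b) = tr(b) * tr(a b) - tr(a) = y*z - x
tr(b a b a) = tr(a b) * tr(a b) - tr(1) = z^2 - 2
tr(a^-1 b a b) = tr(b a b) * tr(a) - tr(b a b a) = x*y*z - x^2 - z^2 + 2
tr(b^-1 a^-1 b a) = tr(a^-1 b a) * tr(b) - tr(a^-1 b a b) = -x*y*z + x^2 + y^2 + z^2 - 2
tr(a^-1 b a^-1 b^-1) = tr(b^-1 a^-1 b) * tr(a) - tr(b^-1 a^-1 b a) = x*y*z - y^2 - z^2 + 2
tr(a^-1 b) = tr(b) * tr(a) - tr(b a) = x*y - z
tr(a^-1 b a^-1) = tr(a^-1 b) * tr(a) - tr(a^-1 b a) = x^2*y - x*z - y
assemble the triple (tr(r) - 2; tr(r a) - x; tr(r b) - y)

x*y*z - y^2 - z^2; 0; x^2*y - x*z - 2*y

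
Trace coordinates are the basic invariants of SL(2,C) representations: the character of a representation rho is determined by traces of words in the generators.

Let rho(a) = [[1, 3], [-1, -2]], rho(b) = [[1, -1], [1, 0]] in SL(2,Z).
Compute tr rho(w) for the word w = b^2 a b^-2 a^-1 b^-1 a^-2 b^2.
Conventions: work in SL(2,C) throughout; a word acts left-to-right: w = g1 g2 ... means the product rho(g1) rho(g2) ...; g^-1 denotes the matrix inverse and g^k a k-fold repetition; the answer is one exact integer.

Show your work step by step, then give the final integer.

rho(b) = [[1, -1], [1, 0]]
... * rho(b) = [[1, -1], [1, 0]]  ->  [[0, -1], [1, -1]]
... * rho(a) = [[1, 3], [-1, -2]]  ->  [[1, 2], [2, 5]]
... * rho(b^-1) = [[0, 1], [-1, 1]]  ->  [[-2, 3], [-5, 7]]
... * rho(b^-1) = [[0, 1], [-1, 1]]  ->  [[-3, 1], [-7, 2]]
... * rho(a^-1) = [[-2, -3], [1, 1]]  ->  [[7, 10], [16, 23]]
... * rho(b^-1) = [[0, 1], [-1, 1]]  ->  [[-10, 17], [-23, 39]]
... * rho(a^-1) = [[-2, -3], [1, 1]]  ->  [[37, 47], [85, 108]]
... * rho(a^-1) = [[-2, -3], [1, 1]]  ->  [[-27, -64], [-62, -147]]
... * rho(b) = [[1, -1], [1, 0]]  ->  [[-91, 27], [-209, 62]]
... * rho(b) = [[1, -1], [1, 0]]  ->  [[-64, 91], [-147, 209]]
tr = -64 + 209 = 145

145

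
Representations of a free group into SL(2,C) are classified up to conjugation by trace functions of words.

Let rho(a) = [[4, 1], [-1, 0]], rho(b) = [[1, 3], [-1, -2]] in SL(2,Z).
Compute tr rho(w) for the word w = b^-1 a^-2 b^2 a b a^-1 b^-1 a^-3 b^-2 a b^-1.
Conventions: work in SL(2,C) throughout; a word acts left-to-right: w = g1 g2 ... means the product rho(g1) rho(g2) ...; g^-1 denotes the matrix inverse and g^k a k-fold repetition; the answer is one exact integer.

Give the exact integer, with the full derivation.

rho(b^-1) = [[-2, -3], [1, 1]]
... * rho(a^-1) = [[0, -1], [1, 4]]  ->  [[-3, -10], [1, 3]]
... * rho(a^-1) = [[0, -1], [1, 4]]  ->  [[-10, -37], [3, 11]]
... * rho(b) = [[1, 3], [-1, -2]]  ->  [[27, 44], [-8, -13]]
... * rho(b) = [[1, 3], [-1, -2]]  ->  [[-17, -7], [5, 2]]
... * rho(a) = [[4, 1], [-1, 0]]  ->  [[-61, -17], [18, 5]]
... * rho(b) = [[1, 3], [-1, -2]]  ->  [[-44, -149], [13, 44]]
... * rho(a^-1) = [[0, -1], [1, 4]]  ->  [[-149, -552], [44, 163]]
... * rho(b^-1) = [[-2, -3], [1, 1]]  ->  [[-254, -105], [75, 31]]
... * rho(a^-1) = [[0, -1], [1, 4]]  ->  [[-105, -166], [31, 49]]
... * rho(a^-1) = [[0, -1], [1, 4]]  ->  [[-166, -559], [49, 165]]
... * rho(a^-1) = [[0, -1], [1, 4]]  ->  [[-559, -2070], [165, 611]]
... * rho(b^-1) = [[-2, -3], [1, 1]]  ->  [[-952, -393], [281, 116]]
... * rho(b^-1) = [[-2, -3], [1, 1]]  ->  [[1511, 2463], [-446, -727]]
... * rho(a) = [[4, 1], [-1, 0]]  ->  [[3581, 1511], [-1057, -446]]
... * rho(b^-1) = [[-2, -3], [1, 1]]  ->  [[-5651, -9232], [1668, 2725]]
tr = -5651 + 2725 = -2926

-2926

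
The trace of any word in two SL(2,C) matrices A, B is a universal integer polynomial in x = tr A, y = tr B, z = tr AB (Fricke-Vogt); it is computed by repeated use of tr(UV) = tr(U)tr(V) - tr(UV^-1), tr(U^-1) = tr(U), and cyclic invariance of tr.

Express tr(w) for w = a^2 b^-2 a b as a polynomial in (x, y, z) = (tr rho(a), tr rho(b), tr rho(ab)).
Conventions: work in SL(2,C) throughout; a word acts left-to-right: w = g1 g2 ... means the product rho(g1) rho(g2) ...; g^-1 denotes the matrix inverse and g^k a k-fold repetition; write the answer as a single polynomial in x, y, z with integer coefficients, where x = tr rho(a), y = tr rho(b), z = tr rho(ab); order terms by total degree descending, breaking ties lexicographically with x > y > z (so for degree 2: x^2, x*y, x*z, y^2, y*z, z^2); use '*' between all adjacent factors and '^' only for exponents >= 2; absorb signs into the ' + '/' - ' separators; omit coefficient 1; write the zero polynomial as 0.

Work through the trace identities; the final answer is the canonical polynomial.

x^2*y^2*z - x*y^3 - x*y*z^2 - x^2*z + 2*x*y + z

use: tr(b a^2) = tr(a) * tr(b a) - tr(b) = x*z - y
tr(a b a^2) = tr(a) * tr(b a^2) - tr(b a) = x^2*z - x*y - z
use: tr(b a b a) = tr(b a) * tr(b a) - tr(1) = z^2 - 2
tr(b a b) = tr(b) * tr(a b) - tr(a) = y*z - x
use: tr(a b a^2 b) = tr(a) * tr(b a b a) - tr(b a b) = x*z^2 - y*z - x
use: tr(a b a^2 b^-1) = tr(a b a^2) * tr(b) - tr(a b a^2 b) = x^2*y*z - x*y^2 - x*z^2 + x
apply: tr(a^2 b^-2 a b) = tr(a b a^2 b^-1) * tr(b) - tr(a b a^2) = x^2*y^2*z - x*y^3 - x*y*z^2 - x^2*z + 2*x*y + z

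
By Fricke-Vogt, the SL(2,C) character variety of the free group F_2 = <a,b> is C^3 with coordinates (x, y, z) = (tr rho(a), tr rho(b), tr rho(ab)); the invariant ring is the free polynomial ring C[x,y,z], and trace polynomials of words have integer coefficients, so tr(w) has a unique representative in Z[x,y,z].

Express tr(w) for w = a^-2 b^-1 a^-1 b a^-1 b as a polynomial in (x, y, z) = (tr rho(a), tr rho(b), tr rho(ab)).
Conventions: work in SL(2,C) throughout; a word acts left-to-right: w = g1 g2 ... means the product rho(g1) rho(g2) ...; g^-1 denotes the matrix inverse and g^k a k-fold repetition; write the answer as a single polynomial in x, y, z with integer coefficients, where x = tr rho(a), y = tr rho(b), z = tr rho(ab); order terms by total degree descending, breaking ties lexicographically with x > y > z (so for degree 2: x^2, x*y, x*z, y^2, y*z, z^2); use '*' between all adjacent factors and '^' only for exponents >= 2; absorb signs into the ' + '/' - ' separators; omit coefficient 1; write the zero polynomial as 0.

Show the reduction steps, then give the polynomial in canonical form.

x^3*y^2*z - x^2*y^3 - 2*x^2*y*z^2 + x*y^2*z + x*z^3 + x^2*y - 2*x*z + y

trace(b^2) = trace(b) * trace(b) - trace(1) = y^2 - 2
so trace(b^2 a) = trace(b) * trace(a b) - trace(a) = y*z - x
reduce: trace(b^2 a^-1) = trace(b^2) * trace(a) - trace(b^2 a) = x*y^2 - y*z - x
so trace(a^-1 b^2 a^-1) = trace(b^2 a^-1) * trace(a) - trace(b^2) = x^2*y^2 - x*y*z - x^2 - y^2 + 2
trace(a^-1 b^2 a^-2) = trace(a^-1 b^2 a^-1) * trace(a) - trace(a^-1 b^2) = x^3*y^2 - x^2*y*z - x^3 - 2*x*y^2 + y*z + 3*x
so trace(b^3) = trace(b) * trace(b^2) - trace(b) = y^3 - 3*y
so trace(b^3 a) = trace(b) * trace(a b^2) - trace(a b) = y^2*z - x*y - z
reduce: trace(b^3 a^-1) = trace(b^3) * trace(a) - trace(b^3 a) = x*y^3 - y^2*z - 2*x*y + z
reduce: trace(b^2 a^-2 b) = trace(b^3 a^-1) * trace(a) - trace(b^3) = x^2*y^3 - x*y^2*z - 2*x^2*y - y^3 + x*z + 3*y
trace(a b a b) = trace(b a) * trace(b a) - trace(1) = z^2 - 2
trace(a b a) = trace(a) * trace(b a) - trace(b) = x*z - y
trace(b a b^2 a) = trace(b) * trace(a b a b) - trace(a b a) = y*z^2 - x*z - y
trace(a^-1 b a b^2) = trace(b a b^2) * trace(a) - trace(b a b^2 a) = x*y^2*z - x^2*y - y*z^2 + y
so trace(b^2 a^-2 b a) = trace(a^-1 b a b^2) * trace(a) - trace(a^-1 b a b^2 a) = x^2*y^2*z - x^3*y - x*y*z^2 - y^2*z + 2*x*y + z
trace(a^-1 b^2 a^-2 b) = trace(b^2 a^-2 b) * trace(a) - trace(b^2 a^-2 b a) = x^3*y^3 - 2*x^2*y^2*z - x^3*y - x*y^3 + x*y*z^2 + x^2*z + y^2*z + x*y - z
reduce: trace(b a^-2 b^-1 a^-1 b) = trace(a^-1 b^2 a^-2) * trace(b) - trace(a^-1 b^2 a^-2 b) = x^2*y^2*z - x*y^3 - x*y*z^2 - x^2*z + 2*x*y + z
so trace(a b a b a) = trace(a) * trace(b a b a) - trace(b a b) = x*z^2 - y*z - x
reduce: trace(a b a b a b) = trace(a b) * trace(a b a b) - trace(a^-1 b^-1) = z^3 - 3*z
trace(b^-1 a b a b a) = trace(a b a b a) * trace(b) - trace(a b a b a b) = x*y*z^2 - y^2*z - z^3 - x*y + 3*z
trace(b a b a^-1 b^-1 a) = trace(b^-1 a b a b) * trace(a) - trace(b^-1 a b a b a) = -x*y*z^2 + x^2*z + y^2*z + z^3 - 3*z
so trace(a^-1 b^-1 a^-1 b a b) = trace(b a b a^-1 b^-1) * trace(a) - trace(b a b a^-1 b^-1 a) = x*y*z^2 - x^2*z - y^2*z - z^3 + x*y + 3*z
so trace(b a^-2 b^-1 a^-1 b a) = trace(a^-1 b^-1 a^-1 b a b) * trace(a) - trace(a^-1 b^-1 a^-1 b a b a) = x^2*y*z^2 - x^3*z - x*y^2*z - x*z^3 + x^2*y + 3*x*z - y
so trace(a^-2 b^-1 a^-1 b a^-1 b) = trace(b a^-2 b^-1 a^-1 b) * trace(a) - trace(b a^-2 b^-1 a^-1 b a) = x^3*y^2*z - x^2*y^3 - 2*x^2*y*z^2 + x*y^2*z + x*z^3 + x^2*y - 2*x*z + y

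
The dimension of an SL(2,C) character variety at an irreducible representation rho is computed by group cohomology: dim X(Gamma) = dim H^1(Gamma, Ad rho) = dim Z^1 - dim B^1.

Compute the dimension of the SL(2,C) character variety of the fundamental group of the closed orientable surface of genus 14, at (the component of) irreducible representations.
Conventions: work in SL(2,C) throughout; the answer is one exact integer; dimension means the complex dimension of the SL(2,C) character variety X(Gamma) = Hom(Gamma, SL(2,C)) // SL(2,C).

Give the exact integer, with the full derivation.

pi_1 of the closed genus-14 surface has 28 generators bound by the single product-of-commutators relator.
A cocycle assigns one sl_2 vector per generator subject to the relator condition d_2(z) = 0: dim of the unconstrained space is 3*2g = 84.
H^2 = coker(d_2) is dual to H^0 = 0 at irreducible rho (Poincare duality), so d_2 is onto: dim Z^1 = 81.
As always at irreducible rho, dim B^1 = 3.
Hence dim X = 81 - 3 = 78.

78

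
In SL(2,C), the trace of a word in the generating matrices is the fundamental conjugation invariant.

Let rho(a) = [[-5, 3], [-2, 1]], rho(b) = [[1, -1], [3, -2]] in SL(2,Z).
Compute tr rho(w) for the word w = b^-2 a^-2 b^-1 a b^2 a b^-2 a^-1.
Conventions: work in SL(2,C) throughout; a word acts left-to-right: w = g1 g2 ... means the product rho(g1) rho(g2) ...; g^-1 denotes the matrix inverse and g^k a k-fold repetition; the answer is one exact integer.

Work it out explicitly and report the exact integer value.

rho(b^-1) = [[-2, 1], [-3, 1]]
... * rho(b^-1) = [[-2, 1], [-3, 1]]  ->  [[1, -1], [3, -2]]
... * rho(a^-1) = [[1, -3], [2, -5]]  ->  [[-1, 2], [-1, 1]]
... * rho(a^-1) = [[1, -3], [2, -5]]  ->  [[3, -7], [1, -2]]
... * rho(b^-1) = [[-2, 1], [-3, 1]]  ->  [[15, -4], [4, -1]]
... * rho(a) = [[-5, 3], [-2, 1]]  ->  [[-67, 41], [-18, 11]]
... * rho(b) = [[1, -1], [3, -2]]  ->  [[56, -15], [15, -4]]
... * rho(b) = [[1, -1], [3, -2]]  ->  [[11, -26], [3, -7]]
... * rho(a) = [[-5, 3], [-2, 1]]  ->  [[-3, 7], [-1, 2]]
... * rho(b^-1) = [[-2, 1], [-3, 1]]  ->  [[-15, 4], [-4, 1]]
... * rho(b^-1) = [[-2, 1], [-3, 1]]  ->  [[18, -11], [5, -3]]
... * rho(a^-1) = [[1, -3], [2, -5]]  ->  [[-4, 1], [-1, 0]]
tr = -4 + 0 = -4

-4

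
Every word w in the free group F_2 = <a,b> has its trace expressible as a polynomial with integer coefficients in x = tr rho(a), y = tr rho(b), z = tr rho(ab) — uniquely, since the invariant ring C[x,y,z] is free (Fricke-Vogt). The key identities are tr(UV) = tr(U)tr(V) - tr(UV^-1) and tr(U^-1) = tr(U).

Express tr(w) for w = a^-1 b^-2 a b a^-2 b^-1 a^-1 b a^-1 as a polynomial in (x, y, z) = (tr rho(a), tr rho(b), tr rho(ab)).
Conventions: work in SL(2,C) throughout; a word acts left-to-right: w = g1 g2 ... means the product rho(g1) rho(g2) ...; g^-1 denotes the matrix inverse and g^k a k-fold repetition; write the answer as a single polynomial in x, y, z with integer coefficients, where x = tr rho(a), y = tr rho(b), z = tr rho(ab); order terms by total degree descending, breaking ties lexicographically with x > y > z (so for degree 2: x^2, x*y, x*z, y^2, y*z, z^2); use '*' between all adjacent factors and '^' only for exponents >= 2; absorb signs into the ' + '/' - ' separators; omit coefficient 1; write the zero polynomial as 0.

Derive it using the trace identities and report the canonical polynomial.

-x^4*y^3*z^2 + x^5*y^2*z + 2*x^3*y^4*z + 2*x^3*y^2*z^3 - x^4*y^3 - x^4*y*z^2 - x^2*y^5 - 2*x^2*y^3*z^2 - x^2*y*z^4 - 5*x^3*y^2*z + x^4*y + 5*x^2*y^3 + 6*x^2*y*z^2 - x*y^2*z - x*z^3 - 5*x^2*y + 2*x*z + y

trace(a^-1) = trace(a) = x
trace(a^-1 b) = trace(b)*trace(a) - trace(b a) = x*y - z
next, trace(a^-1 b^-1) = trace(a^-1)*trace(b) - trace(a^-1 b) = z
trace(a^-2 b^-1) = trace(a^-1 b^-1)*trace(a) - trace(a^-1 b^-1 a) = x*z - y
trace(b a b) = trace(b)*trace(a b) - trace(a) = y*z - x
trace(b a b a) = trace(a b)*trace(a b) - trace(1)   [split at repeated a] = z^2 - 2
and trace(a b a^-1 b) = trace(b a b)*trace(a) - trace(b a b a) = x*y*z - x^2 - z^2 + 2
next, trace(a^-1 b^-1 a b) = trace(a b a^-1)*trace(b) - trace(a b a^-1 b) = -x*y*z + x^2 + y^2 + z^2 - 2
next, trace(a^2) = trace(a)*trace(a) - trace(1) = x^2 - 2
trace(b a^2 b) = trace(b)*trace(a^2 b) - trace(a^2) = x*y*z - x^2 - y^2 + 2
trace(a b a^2 b) = trace(a)*trace(b a b a) - trace(b a b) = x*z^2 - y*z - x
next, trace(a b a^2) = trace(a)*trace(b a^2) - trace(b a) = x^2*z - x*y - z
and trace(b a b a^2 b) = trace(b)*trace(a b a^2 b) - trace(a b a^2) = x*y*z^2 - x^2*z - y^2*z + z
and trace(b a b a b a) = trace(a b)*trace(a b a b) - trace(a^-1 b^-1)   [split at repeated a] = z^3 - 3*z
and trace(b a b a b) = trace(b)*trace(a b a b) - trace(a b a) = y*z^2 - x*z - y
trace(b a b a^2 b a) = trace(a)*trace(b a b a b a) - trace(b a b a b) = x*z^3 - y*z^2 - 2*x*z + y
trace(a b a^2 b a^-1 b) = trace(b a b a^2 b)*trace(a) - trace(b a b a^2 b a) = x^2*y*z^2 - x^3*z - x*y^2*z - x*z^3 + y*z^2 + 3*x*z - y
trace(a b a^-1 b^-1 a b a) = trace(a b a^2 b a^-1)*trace(b) - trace(a b a^2 b a^-1 b) = -x^2*y*z^2 + x^3*z + 2*x*y^2*z + x*z^3 - x^2*y - y^3 - y*z^2 - 3*x*z + 3*y
next, trace(b a b a b a b) = trace(b)*trace(a b a b a b) - trace(a b a b a) = y*z^3 - x*z^2 - 2*y*z + x
and trace(b a b a b a b a) = trace(b a b a)*trace(b a b a) - trace(1)   [split at repeated b] = z^4 - 4*z^2 + 2
next, trace(a b a b a b a^-1 b) = trace(b a b a b a b)*trace(a) - trace(b a b a b a b a) = x*y*z^3 - x^2*z^2 - z^4 - 2*x*y*z + x^2 + 4*z^2 - 2
trace(a b a^-1 b^-1 a b a b) = trace(a b a b a b a^-1)*trace(b) - trace(a b a b a b a^-1 b) = -x*y*z^3 + x^2*z^2 + y^2*z^2 + z^4 + x*y*z - x^2 - y^2 - 4*z^2 + 2
trace(a^-1 b^-1 a b a b^-1 a b) = trace(a b a^-1 b^-1 a b a)*trace(b) - trace(a b a^-1 b^-1 a b a b) = -x^2*y^2*z^2 + x^3*y*z + 2*x*y^3*z + 2*x*y*z^3 - x^2*y^2 - x^2*z^2 - y^4 - 2*y^2*z^2 - z^4 - 4*x*y*z + x^2 + 4*y^2 + 4*z^2 - 2
and trace(a b a b^-1 a) = trace(a^2 b a)*trace(b) - trace(a^2 b a b) = x^2*y*z - x*y^2 - x*z^2 + x
next, trace(b a^-2 b^-1 a b a b^-1 a) = trace(a^-1 b^-1 a b a b^-1 a b)*trace(a) - trace(a^-1 b^-1 a b a b^-1 a b a) = -x^3*y^2*z^2 + x^4*y*z + 2*x^2*y^3*z + 2*x^2*y*z^3 - x^3*y^2 - x^3*z^2 - x*y^4 - 2*x*y^2*z^2 - x*z^4 - 5*x^2*y*z + x^3 + 5*x*y^2 + 5*x*z^2 - 3*x
trace(b^-1 a b a b^-1 a^-1 b a^-2) = trace(b a^-2 b^-1 a b a b^-1)*trace(a) - trace(b a^-2 b^-1 a b a b^-1 a) = x^3*y^2*z^2 - x^4*y*z - 2*x^2*y^3*z - 2*x^2*y*z^3 + x^3*y^2 + x^3*z^2 + x*y^4 + 2*x*y^2*z^2 + x*z^4 + 4*x^2*y*z - 4*x*y^2 - 4*x*z^2 + x
next, trace(b^2 a b^-1 a) = trace(a b^2 a)*trace(b) - trace(a b^2 a b) = x*y^2*z - x^2*y - y^3 - y*z^2 + x*z + 3*y
and trace(b a b^-1 a^-1 b) = trace(b^2 a b^-1)*trace(a) - trace(b^2 a b^-1 a) = -x*y^2*z + x^2*y + y^3 + y*z^2 - 3*y
trace(a^-1 b a b a b) = trace(b a b a b)*trace(a) - trace(b a b a b a) = x*y*z^2 - x^2*z - z^3 - x*y + 3*z
trace(b a b^-1 a^-1 b a) = trace(a^-1 b a b a)*trace(b) - trace(a^-1 b a b a b) = -x*y*z^2 + x^2*z + y^2*z + z^3 - 3*z
trace(b a b^-1 a^-1 b a^-1) = trace(b a b^-1 a^-1 b)*trace(a) - trace(b a b^-1 a^-1 b a) = -x^2*y^2*z + x^3*y + x*y^3 + 2*x*y*z^2 - x^2*z - y^2*z - z^3 - 3*x*y + 3*z
next, trace(b^-1 a^-1 b a^-2 b^-2 a b a) = trace(b^-1 a b a b^-1 a^-1 b a^-2)*trace(b) - trace(b^-1 a b a b^-1 a^-1 b a^-2 b) = x^3*y^3*z^2 - x^4*y^2*z - 2*x^2*y^4*z - 2*x^2*y^2*z^3 + x^3*y^3 + x^3*y*z^2 + x*y^5 + 2*x*y^3*z^2 + x*y*z^4 + 5*x^2*y^2*z - x^3*y - 5*x*y^3 - 6*x*y*z^2 + x^2*z + y^2*z + z^3 + 4*x*y - 3*z
trace(b^-1 a^-1 b a^-2 b^-2 a b a^-1) = trace(b^-1 a^-1 b a^-2 b^-2 a b)*trace(a) - trace(b^-1 a^-1 b a^-2 b^-2 a b a) = -x^3*y^3*z^2 + x^4*y^2*z + 2*x^2*y^4*z + 2*x^2*y^2*z^3 - x^3*y^3 - x^3*y*z^2 - x*y^5 - 2*x*y^3*z^2 - x*y*z^4 - 5*x^2*y^2*z + x^3*y + 5*x*y^3 + 6*x*y*z^2 - y^2*z - z^3 - 5*x*y + 3*z
trace(a^-1 b^-2 a b a^-2 b^-1 a^-1 b a^-1) = trace(b^-1 a^-1 b a^-2 b^-2 a b a^-1)*trace(a) - trace(b^-1 a^-1 b a^-2 b^-2 a b) = -x^4*y^3*z^2 + x^5*y^2*z + 2*x^3*y^4*z + 2*x^3*y^2*z^3 - x^4*y^3 - x^4*y*z^2 - x^2*y^5 - 2*x^2*y^3*z^2 - x^2*y*z^4 - 5*x^3*y^2*z + x^4*y + 5*x^2*y^3 + 6*x^2*y*z^2 - x*y^2*z - x*z^3 - 5*x^2*y + 2*x*z + y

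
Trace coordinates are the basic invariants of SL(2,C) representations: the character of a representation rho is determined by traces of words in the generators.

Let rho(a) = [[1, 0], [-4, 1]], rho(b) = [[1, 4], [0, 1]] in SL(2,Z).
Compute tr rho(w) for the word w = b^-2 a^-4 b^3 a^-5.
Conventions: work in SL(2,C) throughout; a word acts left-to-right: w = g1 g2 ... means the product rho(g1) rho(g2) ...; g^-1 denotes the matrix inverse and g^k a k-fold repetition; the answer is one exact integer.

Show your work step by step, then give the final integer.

rho(b^-1) = [[1, -4], [0, 1]]
... * rho(b^-1) = [[1, -4], [0, 1]]  ->  [[1, -8], [0, 1]]
... * rho(a^-1) = [[1, 0], [4, 1]]  ->  [[-31, -8], [4, 1]]
... * rho(a^-1) = [[1, 0], [4, 1]]  ->  [[-63, -8], [8, 1]]
... * rho(a^-1) = [[1, 0], [4, 1]]  ->  [[-95, -8], [12, 1]]
... * rho(a^-1) = [[1, 0], [4, 1]]  ->  [[-127, -8], [16, 1]]
... * rho(b) = [[1, 4], [0, 1]]  ->  [[-127, -516], [16, 65]]
... * rho(b) = [[1, 4], [0, 1]]  ->  [[-127, -1024], [16, 129]]
... * rho(b) = [[1, 4], [0, 1]]  ->  [[-127, -1532], [16, 193]]
... * rho(a^-1) = [[1, 0], [4, 1]]  ->  [[-6255, -1532], [788, 193]]
... * rho(a^-1) = [[1, 0], [4, 1]]  ->  [[-12383, -1532], [1560, 193]]
... * rho(a^-1) = [[1, 0], [4, 1]]  ->  [[-18511, -1532], [2332, 193]]
... * rho(a^-1) = [[1, 0], [4, 1]]  ->  [[-24639, -1532], [3104, 193]]
... * rho(a^-1) = [[1, 0], [4, 1]]  ->  [[-30767, -1532], [3876, 193]]
tr = -30767 + 193 = -30574

-30574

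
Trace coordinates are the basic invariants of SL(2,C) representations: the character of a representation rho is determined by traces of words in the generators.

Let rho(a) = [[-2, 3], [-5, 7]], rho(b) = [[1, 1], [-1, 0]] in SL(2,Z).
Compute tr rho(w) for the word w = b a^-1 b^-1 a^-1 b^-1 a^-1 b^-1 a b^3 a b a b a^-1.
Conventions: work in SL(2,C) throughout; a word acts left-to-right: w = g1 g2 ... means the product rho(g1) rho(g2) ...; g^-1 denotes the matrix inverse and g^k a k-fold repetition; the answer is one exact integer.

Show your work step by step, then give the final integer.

12684995

rho(b) = [[1, 1], [-1, 0]]
... * rho(a^-1) = [[7, -3], [5, -2]]  ->  [[12, -5], [-7, 3]]
... * rho(b^-1) = [[0, -1], [1, 1]]  ->  [[-5, -17], [3, 10]]
... * rho(a^-1) = [[7, -3], [5, -2]]  ->  [[-120, 49], [71, -29]]
... * rho(b^-1) = [[0, -1], [1, 1]]  ->  [[49, 169], [-29, -100]]
... * rho(a^-1) = [[7, -3], [5, -2]]  ->  [[1188, -485], [-703, 287]]
... * rho(b^-1) = [[0, -1], [1, 1]]  ->  [[-485, -1673], [287, 990]]
... * rho(a) = [[-2, 3], [-5, 7]]  ->  [[9335, -13166], [-5524, 7791]]
... * rho(b) = [[1, 1], [-1, 0]]  ->  [[22501, 9335], [-13315, -5524]]
... * rho(b) = [[1, 1], [-1, 0]]  ->  [[13166, 22501], [-7791, -13315]]
... * rho(b) = [[1, 1], [-1, 0]]  ->  [[-9335, 13166], [5524, -7791]]
... * rho(a) = [[-2, 3], [-5, 7]]  ->  [[-47160, 64157], [27907, -37965]]
... * rho(b) = [[1, 1], [-1, 0]]  ->  [[-111317, -47160], [65872, 27907]]
... * rho(a) = [[-2, 3], [-5, 7]]  ->  [[458434, -664071], [-271279, 392965]]
... * rho(b) = [[1, 1], [-1, 0]]  ->  [[1122505, 458434], [-664244, -271279]]
... * rho(a^-1) = [[7, -3], [5, -2]]  ->  [[10149705, -4284383], [-6006103, 2535290]]
tr = 10149705 + 2535290 = 12684995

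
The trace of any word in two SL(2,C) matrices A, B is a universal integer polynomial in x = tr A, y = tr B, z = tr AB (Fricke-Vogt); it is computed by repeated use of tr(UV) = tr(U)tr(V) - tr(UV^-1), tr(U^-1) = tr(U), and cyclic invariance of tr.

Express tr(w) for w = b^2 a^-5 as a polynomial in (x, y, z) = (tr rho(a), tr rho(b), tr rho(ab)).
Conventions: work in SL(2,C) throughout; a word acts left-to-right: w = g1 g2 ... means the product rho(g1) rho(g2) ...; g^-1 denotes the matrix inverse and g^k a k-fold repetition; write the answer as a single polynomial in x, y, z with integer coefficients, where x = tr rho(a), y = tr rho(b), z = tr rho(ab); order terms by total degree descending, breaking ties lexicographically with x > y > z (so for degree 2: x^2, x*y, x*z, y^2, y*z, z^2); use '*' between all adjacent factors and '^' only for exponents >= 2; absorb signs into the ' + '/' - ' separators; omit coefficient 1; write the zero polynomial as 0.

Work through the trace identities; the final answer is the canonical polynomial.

x^5*y^2 - x^4*y*z - x^5 - 4*x^3*y^2 + 3*x^2*y*z + 5*x^3 + 3*x*y^2 - y*z - 5*x

tr(b^2) = tr(b) tr(b) - tr(1)  (reduce the b square) = y^2 - 2
tr(b^2 a) = tr(b) tr(a b) - tr(a)  (reduce the b square) = y*z - x
tr(a^-1 b^2) = tr(b^2) tr(a) - tr(b^2 a)  (eliminate a^-1) = x*y^2 - y*z - x
tr(a^-2 b^2) = tr(a^-1 b^2) tr(a) - tr(a^-1 b^2 a)  (eliminate a^-1) = x^2*y^2 - x*y*z - x^2 - y^2 + 2
tr(a^-1 b^2 a^-2) = tr(a^-2 b^2) tr(a) - tr(a^-2 b^2 a)  (eliminate a^-1) = x^3*y^2 - x^2*y*z - x^3 - 2*x*y^2 + y*z + 3*x
tr(a^-4 b^2) = tr(a^-1 b^2 a^-2) tr(a) - tr(a^-1 b^2 a^-1)  (eliminate a^-1) = x^4*y^2 - x^3*y*z - x^4 - 3*x^2*y^2 + 2*x*y*z + 4*x^2 + y^2 - 2
tr(b^2 a^-5) = tr(a^-4 b^2) tr(a) - tr(a^-4 b^2 a)  (eliminate a^-1) = x^5*y^2 - x^4*y*z - x^5 - 4*x^3*y^2 + 3*x^2*y*z + 5*x^3 + 3*x*y^2 - y*z - 5*x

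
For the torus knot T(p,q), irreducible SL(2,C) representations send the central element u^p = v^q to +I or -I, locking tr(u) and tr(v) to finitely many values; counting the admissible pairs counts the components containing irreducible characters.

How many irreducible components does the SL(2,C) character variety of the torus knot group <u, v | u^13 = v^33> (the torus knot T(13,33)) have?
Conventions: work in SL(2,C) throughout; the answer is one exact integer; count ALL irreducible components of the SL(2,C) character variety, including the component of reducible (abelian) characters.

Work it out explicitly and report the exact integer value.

Gamma = < u, v | u^13 = v^33 > (torus knot T(13,33)); the central element u^13 = v^33 acts as +I or -I in any irreducible SL(2,C) representation.
On an irreducible component, tr(u) is locked at 2*cos(pi*alpha/13) for some alpha in 1..12, and tr(v) at 2*cos(pi*beta/33) for some beta in 1..32.
Consistency of u^13 = (-1)^alpha I with v^33 = (-1)^beta I forces alpha = beta (mod 2).
count pairs: odd alpha (6 choices) x odd beta (16), plus even alpha (6) x even beta (16): 6*16 + 6*16 = 192.
That is 192 components of irreducible characters, and with the reducible (abelian) component the total is 193.

193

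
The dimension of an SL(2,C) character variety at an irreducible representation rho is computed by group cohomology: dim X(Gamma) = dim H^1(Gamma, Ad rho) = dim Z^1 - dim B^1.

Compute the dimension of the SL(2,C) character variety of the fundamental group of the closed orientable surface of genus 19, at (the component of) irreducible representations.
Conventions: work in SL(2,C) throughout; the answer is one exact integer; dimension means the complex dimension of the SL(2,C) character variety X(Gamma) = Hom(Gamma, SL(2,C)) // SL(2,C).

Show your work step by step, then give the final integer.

108

The genus-19 surface group: 2g = 38 generators, one relator prod [a_i, b_i].
Before the relator condition, cocycle space has dim 3*38 = 114.
d_2 is surjective at irreducible rho (its cokernel H^2 is dual to H^0 = 0), so dim Z^1 = 114 - 3 = 111.
Coboundaries contribute dim B^1 = 3 (injective at irreducible rho).
dim H^1 = 111 - 3 = 108 = dim X.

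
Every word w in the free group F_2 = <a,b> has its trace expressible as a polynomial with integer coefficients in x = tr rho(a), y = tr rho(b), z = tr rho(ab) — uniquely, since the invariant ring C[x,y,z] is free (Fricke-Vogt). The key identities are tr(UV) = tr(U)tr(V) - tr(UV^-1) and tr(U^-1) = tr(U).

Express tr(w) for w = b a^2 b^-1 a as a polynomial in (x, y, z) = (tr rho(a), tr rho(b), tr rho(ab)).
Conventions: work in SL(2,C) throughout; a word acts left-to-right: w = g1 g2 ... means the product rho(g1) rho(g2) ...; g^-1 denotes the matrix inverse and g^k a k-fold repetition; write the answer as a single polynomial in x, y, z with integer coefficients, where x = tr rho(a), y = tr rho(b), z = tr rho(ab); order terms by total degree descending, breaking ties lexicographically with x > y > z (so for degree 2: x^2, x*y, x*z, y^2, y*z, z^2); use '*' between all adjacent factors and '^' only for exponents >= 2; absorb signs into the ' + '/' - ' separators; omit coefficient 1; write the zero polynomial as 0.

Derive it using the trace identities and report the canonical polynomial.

x^2*y*z - x*y^2 - x*z^2 + x

tr(b a^2) = tr(a) tr(b a) - tr(b) = x*z - y
tr(a b a^2) = tr(a) tr(b a^2) - tr(b a) = x^2*z - x*y - z
tr(b a b a) = tr(b a) tr(b a) - tr(1) = z^2 - 2
tr(b a b) = tr(b) tr(a b) - tr(a) = y*z - x
tr(a b a^2 b) = tr(a) tr(b a b a) - tr(b a b) = x*z^2 - y*z - x
tr(b a^2 b^-1 a) = tr(a b a^2) tr(b) - tr(a b a^2 b) = x^2*y*z - x*y^2 - x*z^2 + x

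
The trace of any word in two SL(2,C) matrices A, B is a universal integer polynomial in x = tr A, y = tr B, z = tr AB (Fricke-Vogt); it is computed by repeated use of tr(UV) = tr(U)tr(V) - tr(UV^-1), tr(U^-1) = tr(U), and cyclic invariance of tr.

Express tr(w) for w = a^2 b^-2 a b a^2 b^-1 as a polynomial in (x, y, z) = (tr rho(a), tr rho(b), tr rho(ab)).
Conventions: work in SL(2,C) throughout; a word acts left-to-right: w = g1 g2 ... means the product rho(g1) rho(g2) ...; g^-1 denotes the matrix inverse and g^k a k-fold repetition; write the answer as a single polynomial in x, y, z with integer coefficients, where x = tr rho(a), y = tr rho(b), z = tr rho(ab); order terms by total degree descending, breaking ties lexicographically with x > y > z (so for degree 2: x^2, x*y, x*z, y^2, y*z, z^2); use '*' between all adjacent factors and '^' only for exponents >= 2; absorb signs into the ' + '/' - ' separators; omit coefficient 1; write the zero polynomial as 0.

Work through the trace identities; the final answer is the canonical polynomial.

use: tr(a b a) = tr(a) tr(b a) - tr(b)  (reduce the a square) = x*z - y
tr(b a^3) = tr(a) tr(a b a) - tr(a b)  (reduce the a square) = x^2*z - x*y - z
tr(a^2 b a^2) = tr(a) tr(b a^3) - tr(b a^2)  (reduce the a square) = x^3*z - x^2*y - 2*x*z + y
tr(a^3 b a^2) = tr(a) tr(a^2 b a^2) - tr(a^2 b a)  (reduce the a square) = x^4*z - x^3*y - 3*x^2*z + 2*x*y + z
tr(b a b a) = tr(a b) tr(a b) - tr(1)  (split on a) = z^2 - 2
apply: tr(b a b) = tr(b) tr(a b) - tr(a)  (reduce the b square) = y*z - x
tr(a b a b a) = tr(a) tr(b a b a) - tr(b a b)  (reduce the a square) = x*z^2 - y*z - x
tr(b a^3 b a) = tr(a) tr(a b a b a) - tr(a b a b)  (reduce the a square) = x^2*z^2 - x*y*z - x^2 - z^2 + 2
apply: tr(b^2) = tr(b) tr(b) - tr(1)  (reduce the b square) = y^2 - 2
tr(b^2 a^2) = tr(a) tr(b^2 a) - tr(b^2)  (reduce the a square) = x*y*z - x^2 - y^2 + 2
tr(b a^3 b) = tr(a) tr(b^2 a^2) - tr(b^2 a)  (reduce the a square) = x^2*y*z - x^3 - x*y^2 - y*z + 3*x
tr(a^3 b a^2 b) = tr(a) tr(b a^3 b a) - tr(b a^3 b)  (reduce the a square) = x^3*z^2 - 2*x^2*y*z + x*y^2 - x*z^2 + y*z - x
apply: tr(a b a^2 b^-1 a^2) = tr(a^3 b a^2) tr(b) - tr(a^3 b a^2 b)  (eliminate b^-1) = x^4*y*z - x^3*y^2 - x^3*z^2 - x^2*y*z + x*y^2 + x*z^2 + x
use: tr(a^2 b a b a^2) = tr(a) tr(a b a b a^2) - tr(a b a b a)  (reduce the a square) = x^3*z^2 - x^2*y*z - x^3 - 2*x*z^2 + y*z + 3*x
tr(b a b a b a) = tr(b a) tr(b a b a) - tr(b^-1 a^-1)  (split on b) = z^3 - 3*z
use: tr(b a b a b) = tr(b) tr(a b a b) - tr(a b a)  (reduce the b square) = y*z^2 - x*z - y
use: tr(b a b a^2 b a) = tr(a) tr(b a b a b a) - tr(b a b a b)  (reduce the a square) = x*z^3 - y*z^2 - 2*x*z + y
tr(b a b a^2 b) = tr(b) tr(a b a^2 b) - tr(a b a^2)  (reduce the b square) = x*y*z^2 - x^2*z - y^2*z + z
tr(a^2 b a b a^2 b) = tr(a) tr(b a b a^2 b a) - tr(b a b a^2 b)  (reduce the a square) = x^2*z^3 - 2*x*y*z^2 - x^2*z + y^2*z + x*y - z
use: tr(a b a^2 b^-1 a^2 b) = tr(a^2 b a b a^2) tr(b) - tr(a^2 b a b a^2 b)  (eliminate b^-1) = x^3*y*z^2 - x^2*y^2*z - x^2*z^3 - x^3*y + x^2*z + 2*x*y + z
tr(a b a^2 b^-1 a^2 b^-1) = tr(a b a^2 b^-1 a^2) tr(b) - tr(a b a^2 b^-1 a^2 b)  (eliminate b^-1) = x^4*y^2*z - x^3*y^3 - 2*x^3*y*z^2 + x^2*z^3 + x^3*y + x*y^3 + x*y*z^2 - x^2*z - x*y - z
apply: tr(a^2 b^-2 a b a^2 b^-1) = tr(a b a^2 b^-1 a^2 b^-1) tr(b) - tr(a b a^2 b^-1 a^2)  (eliminate b^-1) = x^4*y^3*z - x^3*y^4 - 2*x^3*y^2*z^2 - x^4*y*z + x^2*y*z^3 + 2*x^3*y^2 + x^3*z^2 + x*y^4 + x*y^2*z^2 - 2*x*y^2 - x*z^2 - y*z - x

x^4*y^3*z - x^3*y^4 - 2*x^3*y^2*z^2 - x^4*y*z + x^2*y*z^3 + 2*x^3*y^2 + x^3*z^2 + x*y^4 + x*y^2*z^2 - 2*x*y^2 - x*z^2 - y*z - x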